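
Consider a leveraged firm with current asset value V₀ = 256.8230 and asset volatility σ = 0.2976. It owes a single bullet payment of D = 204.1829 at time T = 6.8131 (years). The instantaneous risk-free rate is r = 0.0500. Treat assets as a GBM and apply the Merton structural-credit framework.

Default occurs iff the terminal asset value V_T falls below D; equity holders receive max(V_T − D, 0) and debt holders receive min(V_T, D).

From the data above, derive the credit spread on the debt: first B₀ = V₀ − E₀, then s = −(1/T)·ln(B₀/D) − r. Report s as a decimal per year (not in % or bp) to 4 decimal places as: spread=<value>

Equity is a call on the firm's assets struck at D = 204.1829:
d₁ = [ln(V₀/D) + (r + σ²/2)T] / (σ√T)
   = [ln(256.8230/204.1829) + (0.0500 + 0.5·0.2976²)·6.8131] / (0.2976·√6.8131)
   = [0.229371 + 0.642359] / 0.776793 = 1.122216
d₂ = d₁ − σ√T = 1.122216 − 0.776793 = 0.345423
N(d₁) = 0.869115,  N(d₂) = 0.635112,  e^(−rT) = 0.711304
E₀ = V₀·N(d₁) − D·e^(−rT)·N(d₂)
   = 256.8230·0.869115 − 204.1829·0.711304·0.635112 = 130.967439
B₀ = V₀ − E₀ = 256.8230 − 130.967439 = 125.855561
spread = −(1/T)·ln(B₀/D) − r = −(1/6.8131)·ln(125.855561/204.1829) − 0.0500 = 0.02102219

spread=0.0210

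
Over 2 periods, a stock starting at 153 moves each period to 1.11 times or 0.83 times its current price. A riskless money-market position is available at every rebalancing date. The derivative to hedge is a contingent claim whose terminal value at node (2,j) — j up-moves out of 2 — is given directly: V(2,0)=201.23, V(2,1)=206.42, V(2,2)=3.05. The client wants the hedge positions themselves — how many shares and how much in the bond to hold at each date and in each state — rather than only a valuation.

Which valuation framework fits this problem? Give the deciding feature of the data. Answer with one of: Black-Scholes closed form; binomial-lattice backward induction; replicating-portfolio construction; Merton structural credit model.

framework: replicating-portfolio construction

Key observation: what is demanded is not a single number but the (Δ, B) position at each node of the 1.11/0.83 tree starting at 153; constructing those positions is the replicating-portfolio method.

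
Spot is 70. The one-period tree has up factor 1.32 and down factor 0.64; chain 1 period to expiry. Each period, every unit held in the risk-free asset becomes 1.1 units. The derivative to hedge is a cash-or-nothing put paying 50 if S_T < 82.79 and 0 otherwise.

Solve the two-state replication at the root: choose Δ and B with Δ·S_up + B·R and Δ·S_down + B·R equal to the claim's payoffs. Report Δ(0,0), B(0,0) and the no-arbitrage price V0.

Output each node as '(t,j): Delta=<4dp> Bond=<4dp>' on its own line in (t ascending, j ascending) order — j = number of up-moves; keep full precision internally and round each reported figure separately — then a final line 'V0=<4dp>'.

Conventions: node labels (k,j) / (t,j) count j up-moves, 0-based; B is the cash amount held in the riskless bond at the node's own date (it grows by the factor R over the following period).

(0,0): Delta=-1.0504 Bond=88.2353
V0=14.7059

Arbitrage-free pricing uses the up-move probability p* = (R−d)/(u−d) = 0.6765, discounting each step at R = 1.1.
Payoffs at expiry: V(1,0)=50.0000, V(1,1)=0.0000
  t=0,j=0: stock 70.0000 → up 92.4000 (V=0.0000), down 44.8000 (V=50.0000). Price 14.7059; hedge Δ=-1.0504, bond B=88.2353.
Check: Δ(0,0)·S0 + B(0,0) = 14.7059 = V0.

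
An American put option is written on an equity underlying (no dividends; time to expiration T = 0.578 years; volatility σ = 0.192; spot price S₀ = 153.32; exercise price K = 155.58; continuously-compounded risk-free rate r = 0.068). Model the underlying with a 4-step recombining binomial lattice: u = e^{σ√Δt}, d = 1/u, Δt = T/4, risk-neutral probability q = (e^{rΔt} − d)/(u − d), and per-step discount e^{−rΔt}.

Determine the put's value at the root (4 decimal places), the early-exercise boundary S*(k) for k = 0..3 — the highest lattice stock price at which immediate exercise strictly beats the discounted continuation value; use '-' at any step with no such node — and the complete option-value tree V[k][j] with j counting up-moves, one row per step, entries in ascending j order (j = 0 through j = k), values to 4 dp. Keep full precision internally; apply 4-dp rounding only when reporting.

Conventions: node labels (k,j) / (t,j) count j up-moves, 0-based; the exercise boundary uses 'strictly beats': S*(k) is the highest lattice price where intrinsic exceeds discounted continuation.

price = 7.8238
boundary = - - 132.4966 142.5285
tree:
7.8238
13.7675 3.0886
23.0834 6.3728 0.4500
32.4093 13.0515 1.0085 0.0000
41.0787 23.0834 2.2600 0.0000 0.0000

Δt=0.14450, u=1.07571, d=0.92961, q=0.54935, disc=e^(-rΔt)=0.99022
k=4 terminal: V=max(K-S,0) → 41.0787 23.0834 2.2600 0.0000 0.0000
k=3: j=0 S=123.1707 intr=32.4093 cont=30.8880 V=32.4093[EX]; j=1 S=142.5285 intr=13.0515 cont=11.5303 V=13.0515[EX]; j=2 S=164.9286 intr=0.0000 cont=1.0085 V=1.0085[hold]; j=3 S=190.8491 intr=0.0000 cont=0.0000 V=0.0000[hold]  S*(3)=142.5285
k=2: j=0 S=132.4966 intr=23.0834 cont=21.5622 V=23.0834[EX]; j=1 S=153.3200 intr=2.2600 cont=6.3728 V=6.3728[hold]; j=2 S=177.4161 intr=0.0000 cont=0.4500 V=0.4500[hold]  S*(2)=132.4966
k=1: j=0 S=142.5285 intr=13.0515 cont=13.7675 V=13.7675[hold]; j=1 S=164.9286 intr=0.0000 cont=3.0886 V=3.0886[hold]  S*(1)=-
k=0: j=0 S=153.3200 intr=2.2600 cont=7.8238 V=7.8238[hold]  S*(0)=-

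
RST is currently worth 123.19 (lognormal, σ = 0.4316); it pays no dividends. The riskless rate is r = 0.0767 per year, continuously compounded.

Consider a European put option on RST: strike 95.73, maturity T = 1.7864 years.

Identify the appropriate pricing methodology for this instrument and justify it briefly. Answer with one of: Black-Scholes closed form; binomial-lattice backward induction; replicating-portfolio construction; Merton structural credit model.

framework: Black-Scholes closed form

Key observation: with RST following a GBM at constant σ and r, the European put struck at 95.73 prices in closed form — nothing here needs a stepwise model or a balance sheet.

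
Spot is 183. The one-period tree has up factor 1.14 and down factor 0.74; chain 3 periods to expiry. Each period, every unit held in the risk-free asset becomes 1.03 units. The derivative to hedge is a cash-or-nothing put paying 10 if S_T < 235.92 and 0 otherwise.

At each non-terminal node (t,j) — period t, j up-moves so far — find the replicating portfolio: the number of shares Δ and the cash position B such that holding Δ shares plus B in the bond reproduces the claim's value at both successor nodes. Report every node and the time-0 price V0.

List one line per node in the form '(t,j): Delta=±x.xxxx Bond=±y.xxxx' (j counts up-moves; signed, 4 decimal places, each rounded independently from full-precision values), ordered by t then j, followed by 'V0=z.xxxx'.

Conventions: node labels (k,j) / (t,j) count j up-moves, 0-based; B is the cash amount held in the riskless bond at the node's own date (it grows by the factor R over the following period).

Risk-neutral probability p* = (R−d)/(u−d) = (1.03−0.74)/(1.14−0.74) = 0.7250.
Payoffs at expiry: V(3,0)=10.0000, V(3,1)=10.0000, V(3,2)=10.0000, V(3,3)=0.0000
(2,0): S=100.2108. Δ = (V_up−V_dn)/(S_up−S_dn) = (10.0000−10.0000)/(114.2403−74.1560) = 0.0000. V = [p*·10.0000 + (1−p*)·10.0000]/1.03 = 9.7087. B = V − Δ·S = 9.7087.
(2,1): S=154.3788. Δ = (V_up−V_dn)/(S_up−S_dn) = (10.0000−10.0000)/(175.9918−114.2403) = 0.0000. V = [p*·10.0000 + (1−p*)·10.0000]/1.03 = 9.7087. B = V − Δ·S = 9.7087.
(2,2): S=237.8268. Δ = (V_up−V_dn)/(S_up−S_dn) = (0.0000−10.0000)/(271.1226−175.9918) = -0.1051. V = [p*·0.0000 + (1−p*)·10.0000]/1.03 = 2.6699. B = V − Δ·S = 27.6699.
(1,0): S=135.4200. Δ = (V_up−V_dn)/(S_up−S_dn) = (9.7087−9.7087)/(154.3788−100.2108) = 0.0000. V = [p*·9.7087 + (1−p*)·9.7087]/1.03 = 9.4260. B = V − Δ·S = 9.4260.
(1,1): S=208.6200. Δ = (V_up−V_dn)/(S_up−S_dn) = (2.6699−9.7087)/(237.8268−154.3788) = -0.0843. V = [p*·2.6699 + (1−p*)·9.7087]/1.03 = 4.4714. B = V − Δ·S = 22.0685.
(0,0): S=183.0000. Δ = (V_up−V_dn)/(S_up−S_dn) = (4.4714−9.4260)/(208.6200−135.4200) = -0.0677. V = [p*·4.4714 + (1−p*)·9.4260]/1.03 = 5.6640. B = V − Δ·S = 18.0503.
Sanity check at the root: Δ(0,0)·S0 + B(0,0) reproduces V0 = 5.6640.

(0,0): Delta=-0.0677 Bond=18.0503
(1,0): Delta=0.0000 Bond=9.4260
(1,1): Delta=-0.0843 Bond=22.0685
(2,0): Delta=0.0000 Bond=9.7087
(2,1): Delta=0.0000 Bond=9.7087
(2,2): Delta=-0.1051 Bond=27.6699
V0=5.6640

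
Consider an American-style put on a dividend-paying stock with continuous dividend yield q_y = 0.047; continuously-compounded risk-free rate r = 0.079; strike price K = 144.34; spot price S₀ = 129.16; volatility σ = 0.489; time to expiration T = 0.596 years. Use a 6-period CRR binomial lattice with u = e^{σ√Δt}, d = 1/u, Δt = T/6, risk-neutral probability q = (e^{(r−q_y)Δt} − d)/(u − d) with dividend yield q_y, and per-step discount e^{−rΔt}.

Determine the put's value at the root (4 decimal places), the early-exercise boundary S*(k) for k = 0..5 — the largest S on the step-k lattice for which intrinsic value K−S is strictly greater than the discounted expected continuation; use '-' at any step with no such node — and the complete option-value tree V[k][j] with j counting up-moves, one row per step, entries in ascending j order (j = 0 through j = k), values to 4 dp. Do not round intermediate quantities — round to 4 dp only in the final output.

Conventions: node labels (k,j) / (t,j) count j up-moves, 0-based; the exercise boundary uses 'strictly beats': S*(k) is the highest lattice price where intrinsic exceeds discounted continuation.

price = 27.6630
boundary = - - - 81.3446 94.8991 110.7121
tree:
27.6630
37.7942 16.7841
49.8193 24.9645 7.9074
62.9954 35.9021 13.1378 2.1845
74.6138 49.4409 21.3463 4.1687 0.0000
84.5728 62.9954 33.6279 7.9549 0.0000 0.0000
93.1094 74.6138 49.4409 15.1800 0.0000 0.0000 0.0000

Δt=0.09933  u=1.16663  d=0.85717  q=0.47183  discount=0.99218
step 6 (expiry): payoffs max(K−S,0) = 93.1094 74.6138 49.4409 15.1800 0.0000 0.0000 0.0000
step 5: (k=5,j=0): S=59.7672, K−S=84.5728, hold=83.7230 ⇒ V=84.5728 exercise | (k=5,j=1): S=81.3446, K−S=62.9954, hold=62.2460 ⇒ V=62.9954 exercise | (k=5,j=2): S=110.7121, K−S=33.6279, hold=33.0154 ⇒ V=33.6279 exercise | (k=5,j=3): S=150.6819, K−S=0.0000, hold=7.9549 ⇒ V=7.9549 continue | (k=5,j=4): S=205.0818, K−S=0.0000, hold=0.0000 ⇒ V=0.0000 continue | (k=5,j=5): S=279.1215, K−S=0.0000, hold=0.0000 ⇒ V=0.0000 continue  boundary S*=110.7121
step 4: (k=4,j=0): S=69.7262, K−S=74.6138, hold=73.8103 ⇒ V=74.6138 exercise | (k=4,j=1): S=94.8991, K−S=49.4409, hold=48.7547 ⇒ V=49.4409 exercise | (k=4,j=2): S=129.1600, K−S=15.1800, hold=21.3463 ⇒ V=21.3463 continue | (k=4,j=3): S=175.7900, K−S=0.0000, hold=4.1687 ⇒ V=4.1687 continue | (k=4,j=4): S=239.2546, K−S=0.0000, hold=0.0000 ⇒ V=0.0000 continue  boundary S*=94.8991
step 3: (k=3,j=0): S=81.3446, K−S=62.9954, hold=62.2460 ⇒ V=62.9954 exercise | (k=3,j=1): S=110.7121, K−S=33.6279, hold=35.9021 ⇒ V=35.9021 continue | (k=3,j=2): S=150.6819, K−S=0.0000, hold=13.1378 ⇒ V=13.1378 continue | (k=3,j=3): S=205.0818, K−S=0.0000, hold=2.1845 ⇒ V=2.1845 continue  boundary S*=81.3446
step 2: (k=2,j=0): S=94.8991, K−S=49.4409, hold=49.8193 ⇒ V=49.8193 continue | (k=2,j=1): S=129.1600, K−S=15.1800, hold=24.9645 ⇒ V=24.9645 continue | (k=2,j=2): S=175.7900, K−S=0.0000, hold=7.9074 ⇒ V=7.9074 continue  boundary S*=-
step 1: (k=1,j=0): S=110.7121, K−S=33.6279, hold=37.7942 ⇒ V=37.7942 continue | (k=1,j=1): S=150.6819, K−S=0.0000, hold=16.7841 ⇒ V=16.7841 continue  boundary S*=-
step 0: (k=0,j=0): S=129.1600, K−S=15.1800, hold=27.6630 ⇒ V=27.6630 continue  boundary S*=-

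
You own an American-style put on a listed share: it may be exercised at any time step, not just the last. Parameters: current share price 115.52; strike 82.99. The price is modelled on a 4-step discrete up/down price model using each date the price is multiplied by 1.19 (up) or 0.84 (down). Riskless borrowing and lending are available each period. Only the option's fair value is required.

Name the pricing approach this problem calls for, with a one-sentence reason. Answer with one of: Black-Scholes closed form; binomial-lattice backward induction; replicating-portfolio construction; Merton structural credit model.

Key observation: with exercise allowed before expiry on a discrete up/down model (4 steps from spot 115.52), the strike-82.99 put's value must be rolled back through the tree testing early exercise at each node.

framework: binomial-lattice backward induction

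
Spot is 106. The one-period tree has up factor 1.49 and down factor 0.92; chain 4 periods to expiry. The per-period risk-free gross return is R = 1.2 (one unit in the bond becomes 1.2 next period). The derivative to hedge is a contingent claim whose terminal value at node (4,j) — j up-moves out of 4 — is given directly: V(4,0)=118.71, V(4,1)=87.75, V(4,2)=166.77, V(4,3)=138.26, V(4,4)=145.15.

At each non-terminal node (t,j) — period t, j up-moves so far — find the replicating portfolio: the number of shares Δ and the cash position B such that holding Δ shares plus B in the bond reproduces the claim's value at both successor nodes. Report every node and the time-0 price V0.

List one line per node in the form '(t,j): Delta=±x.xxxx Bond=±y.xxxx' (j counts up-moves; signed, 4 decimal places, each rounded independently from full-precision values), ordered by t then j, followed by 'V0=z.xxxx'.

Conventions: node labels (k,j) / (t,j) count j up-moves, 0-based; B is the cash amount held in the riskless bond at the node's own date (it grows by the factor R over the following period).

No-arbitrage ⇒ martingale measure with p* = (R−d)/(u−d) = 0.4912.
Payoffs at expiry: V(4,0)=118.7100, V(4,1)=87.7500, V(4,2)=166.7700, V(4,3)=138.2600, V(4,4)=145.1500
Node (3,0) S=82.5409: V=(p*·87.7500+(1−p*)·118.7100)/1.2=86.2513; Δ=(87.7500−118.7100)/(122.9860−75.9377)=-0.6580; B=V−Δ·S=140.5671
Node (3,1) S=133.6804: V=(p*·166.7700+(1−p*)·87.7500)/1.2=105.4724; Δ=(166.7700−87.7500)/(199.1838−122.9860)=1.0370; B=V−Δ·S=-33.1592
Node (3,2) S=216.5042: V=(p*·138.2600+(1−p*)·166.7700)/1.2=127.3042; Δ=(138.2600−166.7700)/(322.5912−199.1838)=-0.2310; B=V−Δ·S=177.3218
Node (3,3) S=350.6426: V=(p*·145.1500+(1−p*)·138.2600)/1.2=118.0371; Δ=(145.1500−138.2600)/(522.4575−322.5912)=0.0345; B=V−Δ·S=105.9494
Node (2,0) S=89.7184: V=(p*·105.4724+(1−p*)·86.2513)/1.2=79.7444; Δ=(105.4724−86.2513)/(133.6804−82.5409)=0.3759; B=V−Δ·S=46.0232
Node (2,1) S=145.3048: V=(p*·127.3042+(1−p*)·105.4724)/1.2=96.8307; Δ=(127.3042−105.4724)/(216.5042−133.6804)=0.2636; B=V−Δ·S=58.5291
Node (2,2) S=235.3306: V=(p*·118.0371+(1−p*)·127.3042)/1.2=102.2933; Δ=(118.0371−127.3042)/(350.6426−216.5042)=-0.0691; B=V−Δ·S=118.5514
Node (1,0) S=97.5200: V=(p*·96.8307+(1−p*)·79.7444)/1.2=73.4480; Δ=(96.8307−79.7444)/(145.3048−89.7184)=0.3074; B=V−Δ·S=43.4721
Node (1,1) S=157.9400: V=(p*·102.2933+(1−p*)·96.8307)/1.2=82.9284; Δ=(102.2933−96.8307)/(235.3306−145.3048)=0.0607; B=V−Δ·S=73.3448
Node (0,0) S=106.0000: V=(p*·82.9284+(1−p*)·73.4480)/1.2=65.0875; Δ=(82.9284−73.4480)/(157.9400−97.5200)=0.1569; B=V−Δ·S=48.4553
Verification: the root portfolio costs Δ(0,0)·S0 + B(0,0) = 65.0875, matching V0.

(0,0): Delta=0.1569 Bond=48.4553
(1,0): Delta=0.3074 Bond=43.4721
(1,1): Delta=0.0607 Bond=73.3448
(2,0): Delta=0.3759 Bond=46.0232
(2,1): Delta=0.2636 Bond=58.5291
(2,2): Delta=-0.0691 Bond=118.5514
(3,0): Delta=-0.6580 Bond=140.5671
(3,1): Delta=1.0370 Bond=-33.1592
(3,2): Delta=-0.2310 Bond=177.3218
(3,3): Delta=0.0345 Bond=105.9494
V0=65.0875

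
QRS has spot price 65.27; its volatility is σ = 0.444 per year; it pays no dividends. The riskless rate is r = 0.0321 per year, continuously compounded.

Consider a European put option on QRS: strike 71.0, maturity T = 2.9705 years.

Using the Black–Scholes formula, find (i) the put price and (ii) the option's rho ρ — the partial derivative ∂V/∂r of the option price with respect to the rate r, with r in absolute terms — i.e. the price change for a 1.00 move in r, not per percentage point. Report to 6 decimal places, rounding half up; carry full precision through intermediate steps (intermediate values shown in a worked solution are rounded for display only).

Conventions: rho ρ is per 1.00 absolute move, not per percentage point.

σ√T = 0.444·√2.9705 = 0.765240
d₁ = (ln(S/K) + (r+σ²/2)T) / (σ√T) = (ln(65.27/71.0) + (0.0321+0.444²/2)·2.9705) / 0.765240 = (-0.084147 + 0.388149) / 0.765240 = 0.397263
d₂ = d₁ − σ√T = 0.397263 − 0.765240 = -0.367977
e^{−rT} = 0.909052
N(−d₁) = 0.345587,  N(−d₂) = 0.643555
Put price V = K·e^{−rT}·N(−d₂) − S·N(−d₁) = 41.536750 − 22.556438 = 18.980312
ρ = −K·T·e^{−rT}·N(−d₂) = -123.384916

price = 18.980312
ρ = -123.384916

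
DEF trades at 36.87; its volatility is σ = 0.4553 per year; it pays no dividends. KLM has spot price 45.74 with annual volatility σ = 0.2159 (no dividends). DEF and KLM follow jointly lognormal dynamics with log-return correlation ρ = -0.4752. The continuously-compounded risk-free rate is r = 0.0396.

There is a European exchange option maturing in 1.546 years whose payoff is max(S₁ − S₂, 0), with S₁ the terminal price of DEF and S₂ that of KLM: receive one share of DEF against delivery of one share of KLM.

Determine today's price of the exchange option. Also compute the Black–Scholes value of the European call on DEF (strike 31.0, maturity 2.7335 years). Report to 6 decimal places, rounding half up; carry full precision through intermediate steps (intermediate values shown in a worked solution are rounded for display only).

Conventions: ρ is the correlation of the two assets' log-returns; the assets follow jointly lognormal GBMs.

exchange price = 7.858070
price(DEF call K=31.0) = 14.635098

σ_eff = √(σ₁² + σ₂² − 2ρσ₁σ₂) = √(0.4553² + 0.2159² − 2·-0.4752·0.4553·0.2159) = 0.589351
d₁ = (ln(S₁/S₂) + (q₂ − q₁ + σ_eff²/2)T) / (σ_eff√T) = (ln(36.87/45.74) + (0.0 − 0.0 + 0.173667)·1.546) / 0.732789 = 0.072210
d₂ = d₁ − σ_eff√T = 0.072210 − 0.732789 = -0.660579
N(d₁) = 0.528783,  N(d₂) = 0.254441
V = S₁·e^{−q₁T}·N(d₁) − S₂·e^{−q₂T}·N(d₂) = 19.496214 − 11.638143 = 7.858070
[vanilla: DEF call K=31.0]
σ√T = 0.4553·√2.7335 = 0.752761
d₁ = (ln(S/K) + (r+σ²/2)T) / (σ√T) = (ln(36.87/31.0) + (0.0396+0.4553²/2)·2.7335) / 0.752761 = (0.173411 + 0.391571) / 0.752761 = 0.750547
d₂ = d₁ − σ√T = 0.750547 − 0.752761 = -0.002215
e^{−rT} = 0.897406
N(d₁) = 0.773537,  N(d₂) = 0.499117
price = S·N(d₁) − K·e^{−rT}·N(d₂) = 28.520317 − 13.885219 = 14.635098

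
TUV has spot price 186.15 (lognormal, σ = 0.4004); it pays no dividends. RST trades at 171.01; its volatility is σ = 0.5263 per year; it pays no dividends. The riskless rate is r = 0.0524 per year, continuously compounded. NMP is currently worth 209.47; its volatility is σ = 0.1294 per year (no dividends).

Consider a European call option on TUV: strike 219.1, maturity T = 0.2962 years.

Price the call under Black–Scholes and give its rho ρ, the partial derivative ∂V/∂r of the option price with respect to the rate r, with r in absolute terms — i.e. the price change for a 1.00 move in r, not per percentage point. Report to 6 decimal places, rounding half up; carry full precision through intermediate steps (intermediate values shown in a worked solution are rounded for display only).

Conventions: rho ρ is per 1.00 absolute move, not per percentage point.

price = 6.468174
ρ = 13.804850

σ√T = 0.4004·√0.2962 = 0.217915
d₁ = (ln(S/K) + (r+σ²/2)T) / (σ√T) = (ln(186.15/219.1) + (0.0524+0.4004²/2)·0.2962) / 0.217915 = (-0.162975 + 0.039264) / 0.217915 = -0.567704
d₂ = d₁ − σ√T = -0.567704 − 0.217915 = -0.785619
e^{−rT} = 0.984599
N(d₁) = 0.285118,  N(d₂) = 0.216045
Call price V = S·N(d₁) − K·e^{−rT}·N(d₂) = 53.074689 − 46.606515 = 6.468174
ρ = K·T·e^{−rT}·N(d₂) = 13.804850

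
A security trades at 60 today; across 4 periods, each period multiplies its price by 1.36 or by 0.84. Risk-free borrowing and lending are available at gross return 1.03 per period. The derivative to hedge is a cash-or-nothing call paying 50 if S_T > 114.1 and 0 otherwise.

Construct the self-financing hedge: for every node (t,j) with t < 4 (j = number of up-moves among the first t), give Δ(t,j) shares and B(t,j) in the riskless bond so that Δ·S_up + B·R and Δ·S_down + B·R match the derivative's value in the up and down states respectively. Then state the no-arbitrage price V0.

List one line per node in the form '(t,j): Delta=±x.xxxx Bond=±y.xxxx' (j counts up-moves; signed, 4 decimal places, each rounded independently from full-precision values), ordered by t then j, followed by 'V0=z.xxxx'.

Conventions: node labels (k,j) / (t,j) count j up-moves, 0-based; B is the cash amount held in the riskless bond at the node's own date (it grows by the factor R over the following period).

(0,0): Delta=0.3728 Bond=-16.0731
(1,0): Delta=0.2401 Bond=-9.8681
(1,1): Delta=0.5151 Bond=-28.1699
(2,0): Delta=0.0000 Bond=0.0000
(2,1): Delta=0.4976 Bond=-27.8177
(2,2): Delta=0.5338 Bond=-31.0945
(3,0): Delta=0.0000 Bond=0.0000
(3,1): Delta=0.0000 Bond=0.0000
(3,2): Delta=1.0315 Bond=-78.4167
(3,3): Delta=0.0000 Bond=48.5437
V0=6.2928

No-arbitrage ⇒ martingale measure with p* = (R−d)/(u−d) = 0.3654.
Payoffs at expiry: V(4,0)=0.0000, V(4,1)=0.0000, V(4,2)=0.0000, V(4,3)=50.0000, V(4,4)=50.0000
(3,0): S=35.5622. Δ = (V_up−V_dn)/(S_up−S_dn) = (0.0000−0.0000)/(48.3646−29.8723) = 0.0000. V = [p*·0.0000 + (1−p*)·0.0000]/1.03 = 0.0000. B = V − Δ·S = 0.0000.
(3,1): S=57.5770. Δ = (V_up−V_dn)/(S_up−S_dn) = (0.0000−0.0000)/(78.3047−48.3646) = 0.0000. V = [p*·0.0000 + (1−p*)·0.0000]/1.03 = 0.0000. B = V − Δ·S = 0.0000.
(3,2): S=93.2198. Δ = (V_up−V_dn)/(S_up−S_dn) = (50.0000−0.0000)/(126.7790−78.3047) = 1.0315. V = [p*·50.0000 + (1−p*)·0.0000]/1.03 = 17.7371. B = V − Δ·S = -78.4167.
(3,3): S=150.9274. Δ = (V_up−V_dn)/(S_up−S_dn) = (50.0000−50.0000)/(205.2612−126.7790) = 0.0000. V = [p*·50.0000 + (1−p*)·50.0000]/1.03 = 48.5437. B = V − Δ·S = 48.5437.
(2,0): S=42.3360. Δ = (V_up−V_dn)/(S_up−S_dn) = (0.0000−0.0000)/(57.5770−35.5622) = 0.0000. V = [p*·0.0000 + (1−p*)·0.0000]/1.03 = 0.0000. B = V − Δ·S = 0.0000.
(2,1): S=68.5440. Δ = (V_up−V_dn)/(S_up−S_dn) = (17.7371−0.0000)/(93.2198−57.5770) = 0.4976. V = [p*·17.7371 + (1−p*)·0.0000]/1.03 = 6.2921. B = V − Δ·S = -27.8177.
(2,2): S=110.9760. Δ = (V_up−V_dn)/(S_up−S_dn) = (48.5437−17.7371)/(150.9274−93.2198) = 0.5338. V = [p*·48.5437 + (1−p*)·17.7371]/1.03 = 28.1489. B = V − Δ·S = -31.0945.
(1,0): S=50.4000. Δ = (V_up−V_dn)/(S_up−S_dn) = (6.2921−0.0000)/(68.5440−42.3360) = 0.2401. V = [p*·6.2921 + (1−p*)·0.0000]/1.03 = 2.2321. B = V − Δ·S = -9.8681.
(1,1): S=81.6000. Δ = (V_up−V_dn)/(S_up−S_dn) = (28.1489−6.2921)/(110.9760−68.5440) = 0.5151. V = [p*·28.1489 + (1−p*)·6.2921]/1.03 = 13.8624. B = V − Δ·S = -28.1699.
(0,0): S=60.0000. Δ = (V_up−V_dn)/(S_up−S_dn) = (13.8624−2.2321)/(81.6000−50.4000) = 0.3728. V = [p*·13.8624 + (1−p*)·2.2321]/1.03 = 6.2928. B = V − Δ·S = -16.0731.
Verification: the root portfolio costs Δ(0,0)·S0 + B(0,0) = 6.2928, matching V0.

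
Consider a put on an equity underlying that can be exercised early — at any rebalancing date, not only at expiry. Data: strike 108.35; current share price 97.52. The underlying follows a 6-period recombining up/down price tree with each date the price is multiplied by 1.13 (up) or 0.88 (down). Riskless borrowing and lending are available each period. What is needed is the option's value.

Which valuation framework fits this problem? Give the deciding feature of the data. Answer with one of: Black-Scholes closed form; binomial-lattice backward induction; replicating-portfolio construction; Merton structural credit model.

framework: binomial-lattice backward induction

Key observation: with exercise allowed before expiry on a discrete up/down model (6 steps from spot 97.52), the strike-108.35 put's value must be rolled back through the tree testing early exercise at each node.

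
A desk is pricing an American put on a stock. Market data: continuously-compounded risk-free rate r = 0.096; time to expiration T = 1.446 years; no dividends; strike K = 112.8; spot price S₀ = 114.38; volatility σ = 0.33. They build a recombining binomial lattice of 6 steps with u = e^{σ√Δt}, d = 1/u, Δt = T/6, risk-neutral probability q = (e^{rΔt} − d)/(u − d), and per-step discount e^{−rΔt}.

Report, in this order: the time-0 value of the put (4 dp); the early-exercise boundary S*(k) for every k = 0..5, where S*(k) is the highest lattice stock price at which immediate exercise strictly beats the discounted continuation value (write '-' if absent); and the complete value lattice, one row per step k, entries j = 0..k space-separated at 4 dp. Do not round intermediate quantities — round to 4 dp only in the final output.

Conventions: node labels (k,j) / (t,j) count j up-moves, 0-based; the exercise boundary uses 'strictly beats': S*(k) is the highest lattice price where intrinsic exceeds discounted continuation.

Δt=0.24100, u=1.17586, d=0.85044, q=0.53151, disc=e^(-rΔt)=0.97713
k=6 terminal: V=max(K-S,0) → 69.5278 52.9695 30.0751 0.0000 0.0000 0.0000 0.0000
k=5: j=0 S=50.8822 intr=61.9178 cont=59.3381 V=61.9178[EX]; j=1 S=70.3525 intr=42.4475 cont=39.8677 V=42.4475[EX]; j=2 S=97.2732 intr=15.5268 cont=13.7676 V=15.5268[EX]; j=3 S=134.4953 intr=0.0000 cont=0.0000 V=0.0000[hold]; j=4 S=185.9606 intr=0.0000 cont=0.0000 V=0.0000[hold]; j=5 S=257.1193 intr=0.0000 cont=0.0000 V=0.0000[hold]  S*(5)=97.2732
k=4: j=0 S=59.8305 intr=52.9695 cont=50.3897 V=52.9695[EX]; j=1 S=82.7249 intr=30.0751 cont=27.4953 V=30.0751[EX]; j=2 S=114.3800 intr=0.0000 cont=7.1078 V=7.1078[hold]; j=3 S=158.1481 intr=0.0000 cont=0.0000 V=0.0000[hold]; j=4 S=218.6642 intr=0.0000 cont=0.0000 V=0.0000[hold]  S*(4)=82.7249
k=3: j=0 S=70.3525 intr=42.4475 cont=39.8677 V=42.4475[EX]; j=1 S=97.2732 intr=15.5268 cont=17.4591 V=17.4591[hold]; j=2 S=134.4953 intr=0.0000 cont=3.2538 V=3.2538[hold]; j=3 S=185.9606 intr=0.0000 cont=0.0000 V=0.0000[hold]  S*(3)=70.3525
k=2: j=0 S=82.7249 intr=30.0751 cont=28.4988 V=30.0751[EX]; j=1 S=114.3800 intr=0.0000 cont=9.6822 V=9.6822[hold]; j=2 S=158.1481 intr=0.0000 cont=1.4895 V=1.4895[hold]  S*(2)=82.7249
k=1: j=0 S=97.2732 intr=15.5268 cont=18.7961 V=18.7961[hold]; j=1 S=134.4953 intr=0.0000 cont=5.2058 V=5.2058[hold]  S*(1)=-
k=0: j=0 S=114.3800 intr=0.0000 cont=11.3080 V=11.3080[hold]  S*(0)=-

price = 11.3080
boundary = - - 82.7249 70.3525 82.7249 97.2732
tree:
11.3080
18.7961 5.2058
30.0751 9.6822 1.4895
42.4475 17.4591 3.2538 0.0000
52.9695 30.0751 7.1078 0.0000 0.0000
61.9178 42.4475 15.5268 0.0000 0.0000 0.0000
69.5278 52.9695 30.0751 0.0000 0.0000 0.0000 0.0000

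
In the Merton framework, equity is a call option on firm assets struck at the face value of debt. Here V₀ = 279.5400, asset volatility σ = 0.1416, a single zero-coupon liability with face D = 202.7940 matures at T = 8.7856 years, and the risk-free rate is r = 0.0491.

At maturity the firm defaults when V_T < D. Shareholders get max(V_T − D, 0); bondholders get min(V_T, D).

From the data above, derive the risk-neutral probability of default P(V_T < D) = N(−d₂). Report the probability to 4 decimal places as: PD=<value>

Equity is a call on the firm's assets struck at D = 202.7940:
d₁ = [ln(V₀/D) + (r + σ²/2)T] / (σ√T)
   = [ln(279.5400/202.7940) + (0.0491 + 0.5·0.1416²)·8.7856] / (0.1416·√8.7856)
   = [0.320955 + 0.519451] / 0.419710 = 2.002350
d₂ = d₁ − σ√T = 2.002350 − 0.419710 = 1.582641
risk-neutral PD = N(−d₂) = N(-1.582641) = 0.056752

PD=0.0568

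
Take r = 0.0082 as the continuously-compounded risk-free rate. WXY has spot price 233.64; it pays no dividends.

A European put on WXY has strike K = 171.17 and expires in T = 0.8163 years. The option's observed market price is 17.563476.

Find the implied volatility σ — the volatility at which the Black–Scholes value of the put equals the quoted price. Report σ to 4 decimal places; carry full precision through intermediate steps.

sigma = 0.5878

At σ = 0.5878 the Black–Scholes value reproduces the quote:
σ√T = 0.5878·√0.8163 = 0.531073
d₁ = (ln(S/K) + (r+σ²/2)T) / (σ√T) = (ln(233.64/171.17) + (0.0082+0.5878²/2)·0.8163) / 0.531073 = (0.311124 + 0.147713) / 0.531073 = 0.863981
d₂ = d₁ − σ√T = 0.863981 − 0.531073 = 0.332908
e^{−rT} = 0.993329
N(−d₁) = 0.193799,  N(−d₂) = 0.369602
V = K·e^{−rT}·N(−d₂) − S·N(−d₁) = 62.842702 − 45.279225 = 17.563476 (the quoted price), and the Black–Scholes price is strictly increasing in σ, so σ is unique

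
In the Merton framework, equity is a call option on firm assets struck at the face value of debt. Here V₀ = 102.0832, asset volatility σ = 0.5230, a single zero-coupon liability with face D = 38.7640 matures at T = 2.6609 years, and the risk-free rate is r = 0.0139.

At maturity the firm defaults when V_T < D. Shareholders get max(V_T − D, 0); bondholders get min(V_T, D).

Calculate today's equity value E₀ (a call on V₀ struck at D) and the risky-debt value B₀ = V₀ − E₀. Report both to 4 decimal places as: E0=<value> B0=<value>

Work the structural quantities from V₀ = 102.0832 against face 38.7640:
d₁ = [ln(V₀/D) + (r + σ²/2)T] / (σ√T)
   = [ln(102.0832/38.7640) + (0.0139 + 0.5·0.5230²)·2.6609] / (0.5230·√2.6609)
   = [0.968296 + 0.400903] / 0.853131 = 1.604910
d₂ = d₁ − σ√T = 1.604910 − 0.853131 = 0.751779
N(d₁) = 0.945743,  N(d₂) = 0.773908,  e^(−rT) = 0.963689
E₀ = V₀·N(d₁) − D·e^(−rT)·N(d₂)
   = 102.0832·0.945743 − 38.7640·0.963689·0.773908 = 67.634044
B₀ = V₀ − E₀ = 102.0832 − 67.634044 = 34.449156

E0=67.6340 B0=34.4492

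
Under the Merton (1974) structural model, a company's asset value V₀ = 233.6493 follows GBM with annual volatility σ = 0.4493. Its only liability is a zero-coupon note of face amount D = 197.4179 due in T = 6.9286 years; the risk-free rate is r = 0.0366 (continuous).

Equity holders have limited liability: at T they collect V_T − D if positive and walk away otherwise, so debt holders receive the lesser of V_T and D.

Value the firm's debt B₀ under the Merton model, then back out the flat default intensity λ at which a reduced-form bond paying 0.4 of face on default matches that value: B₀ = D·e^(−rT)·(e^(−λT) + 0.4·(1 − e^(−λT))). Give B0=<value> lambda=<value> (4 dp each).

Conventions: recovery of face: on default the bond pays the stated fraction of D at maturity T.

With assets at 233.6493 and a single debt payment of 197.4179 at 6.9286 years:
d₁ = [ln(V₀/D) + (r + σ²/2)T] / (σ√T)
   = [ln(233.6493/197.4179) + (0.0366 + 0.5·0.4493²)·6.9286] / (0.4493·√6.9286)
   = [0.168498 + 0.952927] / 1.182658 = 0.948224
d₂ = d₁ − σ√T = 0.948224 − 1.182658 = -0.234434
N(d₁) = 0.828492,  N(d₂) = 0.407324,  e^(−rT) = 0.776012
E₀ = V₀·N(d₁) − D·e^(−rT)·N(d₂)
   = 233.6493·0.828492 − 197.4179·0.776012·0.407324 = 131.175111
B₀ = V₀ − E₀ = 233.6493 − 131.175111 = 102.474189
e^(−λT) = (B₀·e^(rT)/D − 0.4)/(1 − 0.4) = (102.4742·1.288639/197.4179 − 0.4)/0.6 = 0.44816190
λ = −ln(0.44816190)/6.9286 = 0.115839

B0=102.4742 lambda=0.1158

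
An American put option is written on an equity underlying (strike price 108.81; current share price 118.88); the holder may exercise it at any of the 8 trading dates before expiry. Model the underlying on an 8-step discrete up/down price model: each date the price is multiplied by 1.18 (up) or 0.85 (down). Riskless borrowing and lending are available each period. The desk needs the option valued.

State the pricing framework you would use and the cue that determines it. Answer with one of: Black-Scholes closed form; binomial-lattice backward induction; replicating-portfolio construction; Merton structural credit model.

framework: binomial-lattice backward induction

Key observation: the put (strike 108.81 on spot 118.88) is American-style on a 8-step discrete price model, so the early-exercise decision at every node requires stepwise backward valuation — a closed form cannot price the exercise right.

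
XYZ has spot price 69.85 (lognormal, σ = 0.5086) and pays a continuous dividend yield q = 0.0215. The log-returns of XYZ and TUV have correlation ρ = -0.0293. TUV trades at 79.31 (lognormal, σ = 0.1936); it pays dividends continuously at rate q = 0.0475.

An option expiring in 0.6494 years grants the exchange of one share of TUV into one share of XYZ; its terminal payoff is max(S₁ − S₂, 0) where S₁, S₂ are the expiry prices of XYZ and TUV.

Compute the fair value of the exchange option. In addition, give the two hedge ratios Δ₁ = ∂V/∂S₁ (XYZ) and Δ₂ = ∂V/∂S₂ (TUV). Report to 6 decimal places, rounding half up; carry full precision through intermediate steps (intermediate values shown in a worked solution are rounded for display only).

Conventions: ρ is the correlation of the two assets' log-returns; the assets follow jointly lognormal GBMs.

σ_eff = √(σ₁² + σ₂² − 2ρσ₁σ₂) = √(0.5086² + 0.1936² − 2·-0.0293·0.5086·0.1936) = 0.549477
d₁ = (ln(S₁/S₂) + (q₂ − q₁ + σ_eff²/2)T) / (σ_eff√T) = (ln(69.85/79.31) + (0.0475 − 0.0215 + 0.150962)·0.6494) / 0.442798 = -0.027314
d₂ = d₁ − σ_eff√T = -0.027314 − 0.442798 = -0.470112
N(d₁) = 0.489105,  N(d₂) = 0.319137
V = S₁·e^{−q₁T}·N(d₁) − S₂·e^{−q₂T}·N(d₂) = 33.690266 − 24.541957 = 9.148309
Key observation: r never enters — measured in units of TUV, the claim is a call on S₁/S₂ struck at 1, so only the dividend yields and σ_eff matter.
Δ₁ = e^{−q₁T}·N(d₁) = 0.482323;  Δ₂ = −e^{−q₂T}·N(d₂) = -0.309443

exchange price = 9.148309
Δ1 = 0.482323
Δ2 = -0.309443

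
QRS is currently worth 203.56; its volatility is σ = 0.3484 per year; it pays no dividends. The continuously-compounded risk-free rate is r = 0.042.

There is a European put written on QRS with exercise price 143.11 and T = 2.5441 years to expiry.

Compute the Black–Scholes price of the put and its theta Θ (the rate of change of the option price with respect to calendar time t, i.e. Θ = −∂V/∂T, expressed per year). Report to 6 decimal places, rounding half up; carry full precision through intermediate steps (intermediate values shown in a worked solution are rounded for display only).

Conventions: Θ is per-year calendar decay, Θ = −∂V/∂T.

σ√T = 0.3484·√2.5441 = 0.555706
d₁ = (ln(S/K) + (r+σ²/2)T) / (σ√T) = (ln(203.56/143.11) + (0.042+0.3484²/2)·2.5441) / 0.555706 = (0.352347 + 0.261257) / 0.555706 = 1.104188
d₂ = d₁ − σ√T = 1.104188 − 0.555706 = 0.548482
e^{−rT} = 0.898658
N(−d₁) = 0.134756,  N(−d₂) = 0.291681
Put price V = K·e^{−rT}·N(−d₂) − S·N(−d₁) = 37.512165 − 27.430889 = 10.081276
φ(d₁) = (1/√(2π))·e^{−d₁²/2} = 0.216849
Θ = −S·φ(d₁)·σ/(2√T) + r·K·e^{−rT}·N(−d₂) = −4.820931 + 1.575511 = -3.245420

price = 10.081276
Θ = -3.245420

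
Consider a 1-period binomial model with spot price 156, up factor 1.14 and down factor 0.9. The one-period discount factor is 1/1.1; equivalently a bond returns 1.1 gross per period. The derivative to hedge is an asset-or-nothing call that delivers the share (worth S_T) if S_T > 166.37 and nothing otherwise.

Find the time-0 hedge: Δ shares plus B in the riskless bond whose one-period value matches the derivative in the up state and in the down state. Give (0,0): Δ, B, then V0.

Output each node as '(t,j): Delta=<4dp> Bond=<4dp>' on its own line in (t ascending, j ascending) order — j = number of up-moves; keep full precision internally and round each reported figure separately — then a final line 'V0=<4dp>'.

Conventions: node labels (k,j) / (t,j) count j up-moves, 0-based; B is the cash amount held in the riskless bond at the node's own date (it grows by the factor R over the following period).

Risk-neutral probability p* = (R−d)/(u−d) = (1.1−0.9)/(1.14−0.9) = 0.8333.
At maturity the claim pays: V(1,0)=0.0000, V(1,1)=177.8400
(0,0): S=156.0000. Δ = (V_up−V_dn)/(S_up−S_dn) = (177.8400−0.0000)/(177.8400−140.4000) = 4.7500. V = [p*·177.8400 + (1−p*)·0.0000]/1.1 = 134.7273. B = V − Δ·S = -606.2727.
Check: Δ(0,0)·S0 + B(0,0) = 134.7273 = V0.

(0,0): Delta=4.7500 Bond=-606.2727
V0=134.7273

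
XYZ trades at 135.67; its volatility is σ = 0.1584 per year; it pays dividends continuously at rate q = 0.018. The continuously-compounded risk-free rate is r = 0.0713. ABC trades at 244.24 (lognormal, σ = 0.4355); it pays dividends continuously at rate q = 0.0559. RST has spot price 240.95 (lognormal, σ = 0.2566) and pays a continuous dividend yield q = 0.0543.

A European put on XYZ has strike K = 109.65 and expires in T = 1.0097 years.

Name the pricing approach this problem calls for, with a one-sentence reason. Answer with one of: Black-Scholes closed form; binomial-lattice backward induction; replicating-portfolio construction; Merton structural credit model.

Key observation: the instrument is a plain European put (strike 109.65) on a lognormal asset; the exact continuous-time formula applies directly.

framework: Black-Scholes closed form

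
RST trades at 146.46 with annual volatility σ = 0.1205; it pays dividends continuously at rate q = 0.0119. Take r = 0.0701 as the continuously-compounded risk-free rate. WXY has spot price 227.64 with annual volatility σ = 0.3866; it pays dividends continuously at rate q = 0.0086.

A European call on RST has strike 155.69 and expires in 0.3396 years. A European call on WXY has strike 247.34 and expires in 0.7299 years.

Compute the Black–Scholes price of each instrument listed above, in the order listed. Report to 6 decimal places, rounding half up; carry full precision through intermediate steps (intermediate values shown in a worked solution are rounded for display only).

price(RST call K=155.69) = 1.795449
price(WXY call K=247.34) = 26.054512

[RST call K=155.69]
σ√T = 0.1205·√0.3396 = 0.070222
d₁ = (ln(S/K) + (r−q+σ²/2)T) / (σ√T) = (ln(146.46/155.69) + (0.0701−0.0119+0.1205²/2)·0.3396) / 0.070222 = (-0.061114 + 0.022230) / 0.070222 = -0.553736
d₂ = d₁ − σ√T = -0.553736 − 0.070222 = -0.623958
e^{−rT} = 0.976475
e^{−qT} = 0.995967
N(d₁) = 0.289880,  N(d₂) = 0.266328
price = S·e^{−qT}·N(d₁) − K·e^{−rT}·N(d₂) = 42.284566 − 40.489117 = 1.795449
[WXY call K=247.34]
σ√T = 0.3866·√0.7299 = 0.330289
d₁ = (ln(S/K) + (r−q+σ²/2)T) / (σ√T) = (ln(227.64/247.34) + (0.0701−0.0086+0.3866²/2)·0.7299) / 0.330289 = (-0.082998 + 0.099434) / 0.330289 = 0.049761
d₂ = d₁ − σ√T = 0.049761 − 0.330289 = -0.280527
e^{−rT} = 0.950121
e^{−qT} = 0.993743
N(d₁) = 0.519844,  N(d₂) = 0.389537
price = S·e^{−qT}·N(d₁) − K·e^{−rT}·N(d₂) = 117.596741 − 91.542229 = 26.054512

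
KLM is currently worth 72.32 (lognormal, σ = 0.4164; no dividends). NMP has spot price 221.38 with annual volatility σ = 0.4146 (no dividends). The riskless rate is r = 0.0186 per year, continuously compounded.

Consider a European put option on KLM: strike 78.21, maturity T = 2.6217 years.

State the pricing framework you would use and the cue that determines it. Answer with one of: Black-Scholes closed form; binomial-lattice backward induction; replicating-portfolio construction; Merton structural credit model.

framework: Black-Scholes closed form

Key observation: the instrument is a plain European put (strike 78.21) on a lognormal asset; the exact continuous-time formula applies directly.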